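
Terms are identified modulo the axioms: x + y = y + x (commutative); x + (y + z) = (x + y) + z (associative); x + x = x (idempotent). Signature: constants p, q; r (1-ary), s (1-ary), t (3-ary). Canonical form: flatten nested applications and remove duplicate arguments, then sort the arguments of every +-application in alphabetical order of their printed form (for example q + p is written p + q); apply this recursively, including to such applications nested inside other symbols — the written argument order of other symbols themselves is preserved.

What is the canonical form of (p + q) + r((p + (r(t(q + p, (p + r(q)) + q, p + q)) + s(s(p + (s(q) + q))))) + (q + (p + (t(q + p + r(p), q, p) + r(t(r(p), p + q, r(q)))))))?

Flatten:  p + q + r((p + (r(t(q + p, (p + r(q)) + q, p + q)) + s(s(p + (s(q) + q))))) + (q + (p + (t(q + p + r(p), q, p) + r(t(r(p), p + q, r(q)))))))
Canonicalize subterm:  r((p + (r(t(q + p, (p + r(q)) + q, p + q)) + s(s(p + (s(q) + q))))) + (q + (p + (t(q + p + r(p), q, p) + r(t(r(p), p + q, r(q)))))))  →  r(p + q + r(t(p + q, p + q + r(q), p + q)) + r(t(r(p), p + q, r(q))) + s(s(p + q + s(q))) + t(p + q + r(p), q, p))
Sort:  p + q + r(p + q + r(t(p + q, p + q + r(q), p + q)) + r(t(r(p), p + q, r(q))) + s(s(p + q + s(q))) + t(p + q + r(p), q, p))

Answer: p + q + r(p + q + r(t(p + q, p + q + r(q), p + q)) + r(t(r(p), p + q, r(q))) + s(s(p + q + s(q))) + t(p + q + r(p), q, p))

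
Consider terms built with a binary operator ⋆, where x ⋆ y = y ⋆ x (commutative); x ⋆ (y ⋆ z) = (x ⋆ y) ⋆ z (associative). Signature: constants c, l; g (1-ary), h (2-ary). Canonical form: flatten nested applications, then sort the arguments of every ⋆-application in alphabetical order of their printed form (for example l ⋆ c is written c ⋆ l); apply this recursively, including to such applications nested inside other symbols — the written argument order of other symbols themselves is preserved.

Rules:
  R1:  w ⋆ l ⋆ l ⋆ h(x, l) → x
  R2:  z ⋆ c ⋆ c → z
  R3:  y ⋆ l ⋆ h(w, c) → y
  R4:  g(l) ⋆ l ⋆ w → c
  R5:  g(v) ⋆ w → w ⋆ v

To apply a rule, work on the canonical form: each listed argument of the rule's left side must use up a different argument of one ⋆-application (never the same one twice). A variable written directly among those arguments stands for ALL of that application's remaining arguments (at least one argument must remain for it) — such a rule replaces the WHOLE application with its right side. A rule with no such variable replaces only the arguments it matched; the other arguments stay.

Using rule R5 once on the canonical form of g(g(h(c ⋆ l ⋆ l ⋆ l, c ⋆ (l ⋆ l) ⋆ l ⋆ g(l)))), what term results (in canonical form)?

Answer: g(g(h(c ⋆ l ⋆ l ⋆ l, c ⋆ l ⋆ l ⋆ l ⋆ l)))

Derivation:
Canonical form:  g(g(h(c ⋆ l ⋆ l ⋆ l, c ⋆ g(l) ⋆ l ⋆ l ⋆ l)))
Match R5:  consume g(l);  v := l, w := c ⋆ l ⋆ l ⋆ l
The extension variable absorbs all remaining arguments, so the whole application is rewritten.
New term:  g(g(h(c ⋆ l ⋆ l ⋆ l, c ⋆ l ⋆ l ⋆ l ⋆ l)))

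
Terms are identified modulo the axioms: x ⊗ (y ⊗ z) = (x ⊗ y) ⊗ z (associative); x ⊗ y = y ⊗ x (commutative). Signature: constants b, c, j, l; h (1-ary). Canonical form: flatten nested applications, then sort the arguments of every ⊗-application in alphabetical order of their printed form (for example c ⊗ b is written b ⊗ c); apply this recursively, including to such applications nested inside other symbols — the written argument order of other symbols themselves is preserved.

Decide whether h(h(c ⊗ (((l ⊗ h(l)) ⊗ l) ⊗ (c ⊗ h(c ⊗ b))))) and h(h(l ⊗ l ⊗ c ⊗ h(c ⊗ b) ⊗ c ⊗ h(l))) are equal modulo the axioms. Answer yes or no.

Answer: yes — both canonical forms are h(h(c ⊗ c ⊗ h(b ⊗ c) ⊗ h(l) ⊗ l ⊗ l))

Derivation:
Left:  h(h(c ⊗ (((l ⊗ h(l)) ⊗ l) ⊗ (c ⊗ h(c ⊗ b)))))
  Descend into:  c ⊗ (((l ⊗ h(l)) ⊗ l) ⊗ (c ⊗ h(c ⊗ b)))
  Un-nest:  c ⊗ l ⊗ h(l) ⊗ l ⊗ c ⊗ h(c ⊗ b)
  Canonicalize subterm:  h(c ⊗ b)  →  h(b ⊗ c)
  Sort:  c ⊗ c ⊗ h(b ⊗ c) ⊗ h(l) ⊗ l ⊗ l
  Put back:  h(h(c ⊗ c ⊗ h(b ⊗ c) ⊗ h(l) ⊗ l ⊗ l))
Right:  h(h(l ⊗ l ⊗ c ⊗ h(c ⊗ b) ⊗ c ⊗ h(l)))
  Work inside:  l ⊗ l ⊗ c ⊗ h(c ⊗ b) ⊗ c ⊗ h(l)
  Simplify inside:  h(c ⊗ b)  →  h(b ⊗ c)
  Sort:  c ⊗ c ⊗ h(b ⊗ c) ⊗ h(l) ⊗ l ⊗ l
  Put back:  h(h(c ⊗ c ⊗ h(b ⊗ c) ⊗ h(l) ⊗ l ⊗ l))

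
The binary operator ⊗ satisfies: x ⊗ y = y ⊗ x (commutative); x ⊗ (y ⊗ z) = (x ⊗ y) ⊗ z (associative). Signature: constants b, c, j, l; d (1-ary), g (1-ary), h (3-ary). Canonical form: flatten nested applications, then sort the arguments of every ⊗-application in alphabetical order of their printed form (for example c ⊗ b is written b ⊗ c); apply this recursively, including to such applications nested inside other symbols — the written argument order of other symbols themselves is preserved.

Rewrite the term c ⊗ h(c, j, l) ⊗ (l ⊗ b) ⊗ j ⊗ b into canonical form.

Answer: b ⊗ b ⊗ c ⊗ h(c, j, l) ⊗ j ⊗ l

Derivation:
Flatten:  c ⊗ h(c, j, l) ⊗ l ⊗ b ⊗ j ⊗ b
Order the arguments:  b ⊗ b ⊗ c ⊗ h(c, j, l) ⊗ j ⊗ l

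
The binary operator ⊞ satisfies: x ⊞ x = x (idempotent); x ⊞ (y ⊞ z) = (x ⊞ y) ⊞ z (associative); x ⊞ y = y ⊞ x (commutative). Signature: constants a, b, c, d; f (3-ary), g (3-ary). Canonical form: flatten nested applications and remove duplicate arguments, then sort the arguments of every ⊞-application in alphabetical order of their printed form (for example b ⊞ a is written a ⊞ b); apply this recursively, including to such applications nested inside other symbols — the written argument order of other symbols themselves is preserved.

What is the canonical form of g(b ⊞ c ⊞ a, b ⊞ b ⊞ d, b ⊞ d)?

Descend into:  b ⊞ b ⊞ d
Deduplicate:  drop duplicate b
Sort:  b ⊞ d
Put back:  g(a ⊞ b ⊞ c, b ⊞ d, b ⊞ d)

Answer: g(a ⊞ b ⊞ c, b ⊞ d, b ⊞ d)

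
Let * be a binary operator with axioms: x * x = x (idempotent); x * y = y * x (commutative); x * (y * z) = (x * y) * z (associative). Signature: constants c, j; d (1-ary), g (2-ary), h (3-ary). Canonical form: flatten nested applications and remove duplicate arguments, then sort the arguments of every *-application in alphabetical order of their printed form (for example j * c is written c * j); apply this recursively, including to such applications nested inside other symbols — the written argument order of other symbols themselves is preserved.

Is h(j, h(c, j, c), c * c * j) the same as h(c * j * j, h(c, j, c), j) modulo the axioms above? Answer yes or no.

Answer: no — h(j, h(c, j, c), c * j) vs h(c * j, h(c, j, c), j)

Derivation:
Left:  h(j, h(c, j, c), c * c * j)
  Descend into:  c * c * j
  Drop duplicates:  drop duplicate c
  Order the arguments:  c * j
  Rebuild:  h(j, h(c, j, c), c * j)
Right:  h(c * j * j, h(c, j, c), j)
  Focus inside:  c * j * j
  Drop duplicates:  drop duplicate j
  Order the arguments:  c * j
  Put back:  h(c * j, h(c, j, c), j)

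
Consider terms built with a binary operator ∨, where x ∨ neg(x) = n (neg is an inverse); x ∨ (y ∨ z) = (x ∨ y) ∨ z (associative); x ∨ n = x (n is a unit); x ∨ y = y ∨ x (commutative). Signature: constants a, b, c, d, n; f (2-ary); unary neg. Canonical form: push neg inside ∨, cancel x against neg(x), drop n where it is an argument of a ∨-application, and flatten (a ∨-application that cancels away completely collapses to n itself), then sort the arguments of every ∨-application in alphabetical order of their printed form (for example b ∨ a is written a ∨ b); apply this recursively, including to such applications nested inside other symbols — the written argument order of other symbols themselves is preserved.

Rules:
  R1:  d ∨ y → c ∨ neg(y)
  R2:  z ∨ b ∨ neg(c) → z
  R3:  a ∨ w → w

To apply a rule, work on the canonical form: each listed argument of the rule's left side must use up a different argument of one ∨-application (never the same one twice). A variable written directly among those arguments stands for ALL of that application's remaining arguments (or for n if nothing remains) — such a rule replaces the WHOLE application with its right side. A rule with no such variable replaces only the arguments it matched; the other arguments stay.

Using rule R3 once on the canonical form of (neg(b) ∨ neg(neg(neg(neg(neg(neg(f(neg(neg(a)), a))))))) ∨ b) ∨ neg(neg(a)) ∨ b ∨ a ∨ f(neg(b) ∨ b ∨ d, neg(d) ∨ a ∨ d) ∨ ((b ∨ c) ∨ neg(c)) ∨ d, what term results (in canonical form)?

Answer: a ∨ b ∨ b ∨ d ∨ f(a, a) ∨ f(d, a)

Derivation:
Canonical form:  a ∨ a ∨ b ∨ b ∨ d ∨ f(a, a) ∨ f(d, a)
Match R3:  consume a;  w := a ∨ b ∨ b ∨ d ∨ f(a, a) ∨ f(d, a)
Every leftover argument binds to the variable; the entire application is replaced.
Giving:  a ∨ b ∨ b ∨ d ∨ f(a, a) ∨ f(d, a)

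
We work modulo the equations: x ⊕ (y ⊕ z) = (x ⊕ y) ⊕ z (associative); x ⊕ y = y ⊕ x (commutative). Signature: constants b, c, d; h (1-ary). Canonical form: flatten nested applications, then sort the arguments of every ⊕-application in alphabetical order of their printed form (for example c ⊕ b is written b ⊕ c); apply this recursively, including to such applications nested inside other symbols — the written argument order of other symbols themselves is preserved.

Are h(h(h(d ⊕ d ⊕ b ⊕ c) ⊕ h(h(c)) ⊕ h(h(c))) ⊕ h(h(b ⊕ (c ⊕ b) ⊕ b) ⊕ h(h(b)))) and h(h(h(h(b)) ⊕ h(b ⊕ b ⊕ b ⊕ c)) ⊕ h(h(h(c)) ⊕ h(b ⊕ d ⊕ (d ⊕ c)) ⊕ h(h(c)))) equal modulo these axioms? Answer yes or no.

Answer: yes — both canonical forms are h(h(h(b ⊕ b ⊕ b ⊕ c) ⊕ h(h(b))) ⊕ h(h(b ⊕ c ⊕ d ⊕ d) ⊕ h(h(c)) ⊕ h(h(c))))

Derivation:
Left:  h(h(h(d ⊕ d ⊕ b ⊕ c) ⊕ h(h(c)) ⊕ h(h(c))) ⊕ h(h(b ⊕ (c ⊕ b) ⊕ b) ⊕ h(h(b))))
  Work inside:  h(h(d ⊕ d ⊕ b ⊕ c) ⊕ h(h(c)) ⊕ h(h(c))) ⊕ h(h(b ⊕ (c ⊕ b) ⊕ b) ⊕ h(h(b)))
  Simplify inside:  h(h(d ⊕ d ⊕ b ⊕ c) ⊕ h(h(c)) ⊕ h(h(c)))  →  h(h(b ⊕ c ⊕ d ⊕ d) ⊕ h(h(c)) ⊕ h(h(c)))
  Inside:  h(h(b ⊕ (c ⊕ b) ⊕ b) ⊕ h(h(b)))  →  h(h(b ⊕ b ⊕ b ⊕ c) ⊕ h(h(b)))
  Sort arguments:  h(h(b ⊕ b ⊕ b ⊕ c) ⊕ h(h(b))) ⊕ h(h(b ⊕ c ⊕ d ⊕ d) ⊕ h(h(c)) ⊕ h(h(c)))
  Put back:  h(h(h(b ⊕ b ⊕ b ⊕ c) ⊕ h(h(b))) ⊕ h(h(b ⊕ c ⊕ d ⊕ d) ⊕ h(h(c)) ⊕ h(h(c))))
Right:  h(h(h(h(b)) ⊕ h(b ⊕ b ⊕ b ⊕ c)) ⊕ h(h(h(c)) ⊕ h(b ⊕ d ⊕ (d ⊕ c)) ⊕ h(h(c))))
  Descend into:  h(h(h(b)) ⊕ h(b ⊕ b ⊕ b ⊕ c)) ⊕ h(h(h(c)) ⊕ h(b ⊕ d ⊕ (d ⊕ c)) ⊕ h(h(c)))
  Inside:  h(h(h(b)) ⊕ h(b ⊕ b ⊕ b ⊕ c))  →  h(h(b ⊕ b ⊕ b ⊕ c) ⊕ h(h(b)))
  Canonicalize subterm:  h(h(h(c)) ⊕ h(b ⊕ d ⊕ (d ⊕ c)) ⊕ h(h(c)))  →  h(h(b ⊕ c ⊕ d ⊕ d) ⊕ h(h(c)) ⊕ h(h(c)))
  Sort arguments:  h(h(b ⊕ b ⊕ b ⊕ c) ⊕ h(h(b))) ⊕ h(h(b ⊕ c ⊕ d ⊕ d) ⊕ h(h(c)) ⊕ h(h(c)))
  Reassemble:  h(h(h(b ⊕ b ⊕ b ⊕ c) ⊕ h(h(b))) ⊕ h(h(b ⊕ c ⊕ d ⊕ d) ⊕ h(h(c)) ⊕ h(h(c))))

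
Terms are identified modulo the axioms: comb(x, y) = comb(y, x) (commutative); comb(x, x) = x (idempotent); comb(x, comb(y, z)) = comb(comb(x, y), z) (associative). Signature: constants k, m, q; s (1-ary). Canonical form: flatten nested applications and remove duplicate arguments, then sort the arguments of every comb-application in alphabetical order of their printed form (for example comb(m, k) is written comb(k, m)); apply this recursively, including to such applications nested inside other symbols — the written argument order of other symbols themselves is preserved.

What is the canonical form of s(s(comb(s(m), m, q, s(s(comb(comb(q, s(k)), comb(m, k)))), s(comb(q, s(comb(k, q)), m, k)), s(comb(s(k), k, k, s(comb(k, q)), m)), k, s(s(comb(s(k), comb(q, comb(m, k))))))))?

Answer: s(s(comb(k, m, q, s(comb(k, m, q, s(comb(k, q)))), s(comb(k, m, s(comb(k, q)), s(k))), s(m), s(s(comb(k, m, q, s(k)))))))

Derivation:
Descend into:  comb(s(m), m, q, s(s(comb(comb(q, s(k)), comb(m, k)))), s(comb(q, s(comb(k, q)), m, k)), s(comb(s(k), k, k, s(comb(k, q)), m)), k, s(s(comb(s(k), comb(q, comb(m, k))))))
Simplify inside:  s(s(comb(comb(q, s(k)), comb(m, k))))  →  s(s(comb(k, m, q, s(k))))
Canonicalize subterm:  s(comb(q, s(comb(k, q)), m, k))  →  s(comb(k, m, q, s(comb(k, q))))
Canonicalize subterm:  s(comb(s(k), k, k, s(comb(k, q)), m))  →  s(comb(k, m, s(comb(k, q)), s(k)))
Idempotence:  drop duplicate s(s(comb(k, m, q, s(k))))
Order the arguments:  comb(k, m, q, s(comb(k, m, q, s(comb(k, q)))), s(comb(k, m, s(comb(k, q)), s(k))), s(m), s(s(comb(k, m, q, s(k)))))
Rebuild:  s(s(comb(k, m, q, s(comb(k, m, q, s(comb(k, q)))), s(comb(k, m, s(comb(k, q)), s(k))), s(m), s(s(comb(k, m, q, s(k)))))))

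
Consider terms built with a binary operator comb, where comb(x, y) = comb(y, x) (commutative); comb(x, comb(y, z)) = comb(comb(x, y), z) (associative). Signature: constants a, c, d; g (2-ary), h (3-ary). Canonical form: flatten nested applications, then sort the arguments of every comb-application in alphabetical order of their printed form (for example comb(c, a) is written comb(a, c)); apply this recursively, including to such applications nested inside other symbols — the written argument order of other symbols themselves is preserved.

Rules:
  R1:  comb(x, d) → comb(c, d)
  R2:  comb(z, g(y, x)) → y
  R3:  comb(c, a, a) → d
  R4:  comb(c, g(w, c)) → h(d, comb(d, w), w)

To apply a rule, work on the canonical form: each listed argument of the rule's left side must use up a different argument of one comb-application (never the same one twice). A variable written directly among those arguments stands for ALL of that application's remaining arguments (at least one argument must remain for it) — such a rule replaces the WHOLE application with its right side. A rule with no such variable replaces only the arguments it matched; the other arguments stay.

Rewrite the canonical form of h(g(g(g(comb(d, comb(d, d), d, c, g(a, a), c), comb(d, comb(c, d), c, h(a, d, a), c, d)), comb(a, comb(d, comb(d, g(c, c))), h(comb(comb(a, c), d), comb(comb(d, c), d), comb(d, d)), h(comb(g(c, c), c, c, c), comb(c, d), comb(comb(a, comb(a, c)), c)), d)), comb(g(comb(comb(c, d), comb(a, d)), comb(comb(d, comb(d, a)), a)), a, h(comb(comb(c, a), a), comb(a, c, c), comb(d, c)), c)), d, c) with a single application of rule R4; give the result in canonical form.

Answer: h(g(g(g(comb(c, c, d, d, d, d, g(a, a)), comb(c, c, c, d, d, d, h(a, d, a))), comb(a, d, d, d, g(c, c), h(comb(a, c, d), comb(c, d, d), comb(d, d)), h(comb(c, c, h(d, comb(c, d), c)), comb(c, d), comb(a, a, c, c)))), comb(a, c, g(comb(a, c, d, d), comb(a, a, d, d)), h(comb(a, a, c), comb(a, c, c), comb(c, d)))), d, c)

Derivation:
Canonical form:  h(g(g(g(comb(c, c, d, d, d, d, g(a, a)), comb(c, c, c, d, d, d, h(a, d, a))), comb(a, d, d, d, g(c, c), h(comb(a, c, d), comb(c, d, d), comb(d, d)), h(comb(c, c, c, g(c, c)), comb(c, d), comb(a, a, c, c)))), comb(a, c, g(comb(a, c, d, d), comb(a, a, d, d)), h(comb(a, a, c), comb(a, c, c), comb(c, d)))), d, c)
R4 matches:  uses c, g(c, c);  w := c
Giving:  h(g(g(g(comb(c, c, d, d, d, d, g(a, a)), comb(c, c, c, d, d, d, h(a, d, a))), comb(a, d, d, d, g(c, c), h(comb(a, c, d), comb(c, d, d), comb(d, d)), h(comb(c, c, h(d, comb(c, d), c)), comb(c, d), comb(a, a, c, c)))), comb(a, c, g(comb(a, c, d, d), comb(a, a, d, d)), h(comb(a, a, c), comb(a, c, c), comb(c, d)))), d, c)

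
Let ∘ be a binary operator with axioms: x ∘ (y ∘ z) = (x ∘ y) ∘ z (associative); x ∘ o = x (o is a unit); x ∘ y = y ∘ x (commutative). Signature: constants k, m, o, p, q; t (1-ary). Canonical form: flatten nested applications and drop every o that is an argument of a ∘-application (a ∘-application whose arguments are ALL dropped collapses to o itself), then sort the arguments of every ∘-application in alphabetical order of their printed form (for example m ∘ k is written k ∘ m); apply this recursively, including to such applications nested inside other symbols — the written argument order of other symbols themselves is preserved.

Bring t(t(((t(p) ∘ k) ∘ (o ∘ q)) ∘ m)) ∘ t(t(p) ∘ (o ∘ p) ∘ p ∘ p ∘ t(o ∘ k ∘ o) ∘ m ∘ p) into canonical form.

Simplify inside:  t(t(((t(p) ∘ k) ∘ (o ∘ q)) ∘ m))  →  t(t(k ∘ m ∘ q ∘ t(p)))
Simplify inside:  t(t(p) ∘ (o ∘ p) ∘ p ∘ p ∘ t(o ∘ k ∘ o) ∘ m ∘ p)  →  t(m ∘ p ∘ p ∘ p ∘ p ∘ t(k) ∘ t(p))
Order the arguments:  t(m ∘ p ∘ p ∘ p ∘ p ∘ t(k) ∘ t(p)) ∘ t(t(k ∘ m ∘ q ∘ t(p)))

Answer: t(m ∘ p ∘ p ∘ p ∘ p ∘ t(k) ∘ t(p)) ∘ t(t(k ∘ m ∘ q ∘ t(p)))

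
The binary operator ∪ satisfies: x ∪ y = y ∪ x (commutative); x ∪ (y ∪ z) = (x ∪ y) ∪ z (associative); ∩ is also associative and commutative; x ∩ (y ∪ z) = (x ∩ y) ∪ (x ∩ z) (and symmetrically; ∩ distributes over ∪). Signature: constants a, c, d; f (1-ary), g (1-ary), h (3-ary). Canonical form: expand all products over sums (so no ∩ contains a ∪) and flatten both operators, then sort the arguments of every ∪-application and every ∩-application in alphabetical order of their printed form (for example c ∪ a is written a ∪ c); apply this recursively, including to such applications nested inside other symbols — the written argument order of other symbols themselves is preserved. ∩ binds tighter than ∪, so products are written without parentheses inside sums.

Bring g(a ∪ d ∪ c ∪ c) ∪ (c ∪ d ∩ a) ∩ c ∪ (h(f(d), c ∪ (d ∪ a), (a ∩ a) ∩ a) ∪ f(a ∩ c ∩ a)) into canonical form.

Expand products over sums:  g(a ∪ c ∪ c ∪ d) ∪ c ∩ c ∪ a ∩ c ∩ d ∪ h(f(d), a ∪ c ∪ d, a ∩ a ∩ a) ∪ f(a ∩ a ∩ c)
Sort:  a ∩ c ∩ d ∪ c ∩ c ∪ f(a ∩ a ∩ c) ∪ g(a ∪ c ∪ c ∪ d) ∪ h(f(d), a ∪ c ∪ d, a ∩ a ∩ a)

Answer: a ∩ c ∩ d ∪ c ∩ c ∪ f(a ∩ a ∩ c) ∪ g(a ∪ c ∪ c ∪ d) ∪ h(f(d), a ∪ c ∪ d, a ∩ a ∩ a)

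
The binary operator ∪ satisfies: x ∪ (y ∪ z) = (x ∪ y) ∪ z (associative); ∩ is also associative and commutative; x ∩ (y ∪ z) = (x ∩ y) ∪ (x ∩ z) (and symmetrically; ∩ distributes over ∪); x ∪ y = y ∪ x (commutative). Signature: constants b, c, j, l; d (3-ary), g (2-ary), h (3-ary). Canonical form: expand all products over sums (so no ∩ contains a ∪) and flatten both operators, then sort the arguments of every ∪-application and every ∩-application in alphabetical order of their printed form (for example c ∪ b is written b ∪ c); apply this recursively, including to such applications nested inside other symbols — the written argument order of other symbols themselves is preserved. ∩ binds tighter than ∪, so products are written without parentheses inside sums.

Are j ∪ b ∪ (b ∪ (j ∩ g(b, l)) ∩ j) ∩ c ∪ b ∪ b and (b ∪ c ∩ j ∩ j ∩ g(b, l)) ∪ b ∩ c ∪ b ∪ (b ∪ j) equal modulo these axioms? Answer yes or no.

Left:  j ∪ b ∪ (b ∪ (j ∩ g(b, l)) ∩ j) ∩ c ∪ b ∪ b
  Expand:  j ∪ b ∪ b ∩ c ∪ c ∩ g(b, l) ∩ j ∩ j ∪ b ∪ b
  Sort:  b ∪ b ∪ b ∪ b ∩ c ∪ c ∩ g(b, l) ∩ j ∩ j ∪ j
Right:  (b ∪ c ∩ j ∩ j ∩ g(b, l)) ∪ b ∩ c ∪ b ∪ (b ∪ j)
  Flatten:  b ∪ c ∩ g(b, l) ∩ j ∩ j ∪ b ∩ c ∪ b ∪ b ∪ j
  Order the arguments:  b ∪ b ∪ b ∪ b ∩ c ∪ c ∩ g(b, l) ∩ j ∩ j ∪ j

Answer: yes — both canonical forms are b ∪ b ∪ b ∪ b ∩ c ∪ c ∩ g(b, l) ∩ j ∩ j ∪ j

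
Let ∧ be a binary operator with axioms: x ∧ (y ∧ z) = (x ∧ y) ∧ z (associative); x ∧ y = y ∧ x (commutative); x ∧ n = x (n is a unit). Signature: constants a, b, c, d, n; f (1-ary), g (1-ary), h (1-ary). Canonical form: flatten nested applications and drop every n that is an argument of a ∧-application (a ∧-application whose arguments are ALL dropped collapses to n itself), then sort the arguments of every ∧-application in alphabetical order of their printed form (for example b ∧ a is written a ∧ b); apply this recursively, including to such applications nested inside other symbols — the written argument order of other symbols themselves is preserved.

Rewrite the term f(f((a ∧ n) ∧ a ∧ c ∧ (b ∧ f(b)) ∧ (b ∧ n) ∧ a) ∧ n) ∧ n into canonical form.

Inside:  f(f((a ∧ n) ∧ a ∧ c ∧ (b ∧ f(b)) ∧ (b ∧ n) ∧ a) ∧ n)  →  f(f(a ∧ a ∧ a ∧ b ∧ b ∧ c ∧ f(b)))
Unit:  drop n
Order the arguments:  f(f(a ∧ a ∧ a ∧ b ∧ b ∧ c ∧ f(b)))

Answer: f(f(a ∧ a ∧ a ∧ b ∧ b ∧ c ∧ f(b)))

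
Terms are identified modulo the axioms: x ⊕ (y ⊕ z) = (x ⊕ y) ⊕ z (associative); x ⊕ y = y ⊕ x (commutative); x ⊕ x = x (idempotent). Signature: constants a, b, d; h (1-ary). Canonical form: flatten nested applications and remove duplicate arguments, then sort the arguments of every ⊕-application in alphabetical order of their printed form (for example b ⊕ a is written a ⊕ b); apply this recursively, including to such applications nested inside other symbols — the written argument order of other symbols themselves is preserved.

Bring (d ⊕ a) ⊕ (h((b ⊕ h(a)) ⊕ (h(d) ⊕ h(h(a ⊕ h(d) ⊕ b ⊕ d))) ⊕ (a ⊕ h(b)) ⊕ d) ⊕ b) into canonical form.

Answer: a ⊕ b ⊕ d ⊕ h(a ⊕ b ⊕ d ⊕ h(a) ⊕ h(b) ⊕ h(d) ⊕ h(h(a ⊕ b ⊕ d ⊕ h(d))))

Derivation:
Un-nest:  d ⊕ a ⊕ h((b ⊕ h(a)) ⊕ (h(d) ⊕ h(h(a ⊕ h(d) ⊕ b ⊕ d))) ⊕ (a ⊕ h(b)) ⊕ d) ⊕ b
Canonicalize subterm:  h((b ⊕ h(a)) ⊕ (h(d) ⊕ h(h(a ⊕ h(d) ⊕ b ⊕ d))) ⊕ (a ⊕ h(b)) ⊕ d)  →  h(a ⊕ b ⊕ d ⊕ h(a) ⊕ h(b) ⊕ h(d) ⊕ h(h(a ⊕ b ⊕ d ⊕ h(d))))
Sort arguments:  a ⊕ b ⊕ d ⊕ h(a ⊕ b ⊕ d ⊕ h(a) ⊕ h(b) ⊕ h(d) ⊕ h(h(a ⊕ b ⊕ d ⊕ h(d))))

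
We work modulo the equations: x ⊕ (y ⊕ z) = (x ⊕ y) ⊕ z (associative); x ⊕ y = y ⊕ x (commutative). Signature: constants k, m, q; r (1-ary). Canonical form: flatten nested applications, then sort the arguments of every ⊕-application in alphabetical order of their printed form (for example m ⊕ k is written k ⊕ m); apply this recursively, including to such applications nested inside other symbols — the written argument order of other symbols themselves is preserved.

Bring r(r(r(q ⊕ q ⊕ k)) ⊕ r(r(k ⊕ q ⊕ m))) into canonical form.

Answer: r(r(r(k ⊕ m ⊕ q)) ⊕ r(r(k ⊕ q ⊕ q)))

Derivation:
Descend into:  r(r(q ⊕ q ⊕ k)) ⊕ r(r(k ⊕ q ⊕ m))
Simplify inside:  r(r(q ⊕ q ⊕ k))  →  r(r(k ⊕ q ⊕ q))
Canonicalize subterm:  r(r(k ⊕ q ⊕ m))  →  r(r(k ⊕ m ⊕ q))
Sort:  r(r(k ⊕ m ⊕ q)) ⊕ r(r(k ⊕ q ⊕ q))
Put back:  r(r(r(k ⊕ m ⊕ q)) ⊕ r(r(k ⊕ q ⊕ q)))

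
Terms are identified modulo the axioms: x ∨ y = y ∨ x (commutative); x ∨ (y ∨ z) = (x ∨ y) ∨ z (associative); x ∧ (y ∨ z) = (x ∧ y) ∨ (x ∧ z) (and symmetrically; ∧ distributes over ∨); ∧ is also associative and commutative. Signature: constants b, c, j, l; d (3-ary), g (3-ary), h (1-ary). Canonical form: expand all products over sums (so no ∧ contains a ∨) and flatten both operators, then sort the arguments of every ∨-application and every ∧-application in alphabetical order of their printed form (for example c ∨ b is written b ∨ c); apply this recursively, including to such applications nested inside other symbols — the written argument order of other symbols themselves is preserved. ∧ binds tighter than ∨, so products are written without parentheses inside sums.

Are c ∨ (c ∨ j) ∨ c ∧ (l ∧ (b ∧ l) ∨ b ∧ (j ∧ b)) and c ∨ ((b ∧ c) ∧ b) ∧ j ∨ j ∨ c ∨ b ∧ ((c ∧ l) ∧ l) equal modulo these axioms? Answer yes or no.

Left:  c ∨ (c ∨ j) ∨ c ∧ (l ∧ (b ∧ l) ∨ b ∧ (j ∧ b))
  Expand products over sums:  c ∨ c ∨ j ∨ b ∧ c ∧ l ∧ l ∨ b ∧ b ∧ c ∧ j
  Sort arguments:  b ∧ b ∧ c ∧ j ∨ b ∧ c ∧ l ∧ l ∨ c ∨ c ∨ j
Right:  c ∨ ((b ∧ c) ∧ b) ∧ j ∨ j ∨ c ∨ b ∧ ((c ∧ l) ∧ l)
  Merge nested applications:  c ∨ b ∧ b ∧ c ∧ j ∨ j ∨ c ∨ b ∧ c ∧ l ∧ l
  Sort arguments:  b ∧ b ∧ c ∧ j ∨ b ∧ c ∧ l ∧ l ∨ c ∨ c ∨ j

Answer: yes — both canonical forms are b ∧ b ∧ c ∧ j ∨ b ∧ c ∧ l ∧ l ∨ c ∨ c ∨ j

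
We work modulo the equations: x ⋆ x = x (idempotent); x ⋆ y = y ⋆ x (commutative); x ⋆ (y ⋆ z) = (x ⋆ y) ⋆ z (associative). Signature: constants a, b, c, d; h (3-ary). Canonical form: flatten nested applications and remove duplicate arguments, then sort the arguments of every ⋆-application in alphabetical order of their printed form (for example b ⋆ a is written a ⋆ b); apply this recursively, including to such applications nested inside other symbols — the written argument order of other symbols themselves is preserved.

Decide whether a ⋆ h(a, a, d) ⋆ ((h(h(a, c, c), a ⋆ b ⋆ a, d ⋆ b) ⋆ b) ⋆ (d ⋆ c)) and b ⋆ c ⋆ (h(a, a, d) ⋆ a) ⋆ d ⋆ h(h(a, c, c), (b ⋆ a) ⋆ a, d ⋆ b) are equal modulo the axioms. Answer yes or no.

Answer: yes — both canonical forms are a ⋆ b ⋆ c ⋆ d ⋆ h(a, a, d) ⋆ h(h(a, c, c), a ⋆ b, b ⋆ d)

Derivation:
Left:  a ⋆ h(a, a, d) ⋆ ((h(h(a, c, c), a ⋆ b ⋆ a, d ⋆ b) ⋆ b) ⋆ (d ⋆ c))
  Flatten:  a ⋆ h(a, a, d) ⋆ h(h(a, c, c), a ⋆ b ⋆ a, d ⋆ b) ⋆ b ⋆ d ⋆ c
  Simplify inside:  h(h(a, c, c), a ⋆ b ⋆ a, d ⋆ b)  →  h(h(a, c, c), a ⋆ b, b ⋆ d)
  Sort:  a ⋆ b ⋆ c ⋆ d ⋆ h(a, a, d) ⋆ h(h(a, c, c), a ⋆ b, b ⋆ d)
Right:  b ⋆ c ⋆ (h(a, a, d) ⋆ a) ⋆ d ⋆ h(h(a, c, c), (b ⋆ a) ⋆ a, d ⋆ b)
  Un-nest:  b ⋆ c ⋆ h(a, a, d) ⋆ a ⋆ d ⋆ h(h(a, c, c), (b ⋆ a) ⋆ a, d ⋆ b)
  Inside:  h(h(a, c, c), (b ⋆ a) ⋆ a, d ⋆ b)  →  h(h(a, c, c), a ⋆ b, b ⋆ d)
  Sort arguments:  a ⋆ b ⋆ c ⋆ d ⋆ h(a, a, d) ⋆ h(h(a, c, c), a ⋆ b, b ⋆ d)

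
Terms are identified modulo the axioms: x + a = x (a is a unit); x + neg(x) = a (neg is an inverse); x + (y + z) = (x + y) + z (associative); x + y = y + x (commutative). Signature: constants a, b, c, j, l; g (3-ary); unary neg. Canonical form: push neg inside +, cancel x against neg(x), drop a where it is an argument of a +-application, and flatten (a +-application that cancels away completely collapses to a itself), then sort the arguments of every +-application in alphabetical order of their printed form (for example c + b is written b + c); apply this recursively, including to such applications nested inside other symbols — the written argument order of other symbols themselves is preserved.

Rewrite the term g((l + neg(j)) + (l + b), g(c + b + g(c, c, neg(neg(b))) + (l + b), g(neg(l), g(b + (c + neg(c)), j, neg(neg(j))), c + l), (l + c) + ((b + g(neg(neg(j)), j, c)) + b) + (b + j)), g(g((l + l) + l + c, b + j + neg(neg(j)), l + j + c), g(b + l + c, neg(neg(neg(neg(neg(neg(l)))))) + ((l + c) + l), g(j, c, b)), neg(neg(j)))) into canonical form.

Answer: g(b + l + l + neg(j), g(b + b + c + g(c, c, b) + l, g(neg(l), g(b, j, j), c + l), b + b + b + c + g(j, j, c) + j + l), g(g(c + l + l + l, b + j + j, c + j + l), g(b + c + l, c + l + l + l, g(j, c, b)), j))

Derivation:
Work inside:  (l + c) + ((b + g(neg(neg(j)), j, c)) + b) + (b + j)
Push neg inside:  distribute neg over + and collapse double neg
Collect:  l + c + b + b + b + g(j, j, c) + j
Sort arguments:  b + b + b + c + g(j, j, c) + j + l
Reassemble:  g(b + l + l + neg(j), g(b + b + c + g(c, c, b) + l, g(neg(l), g(b, j, j), c + l), b + b + b + c + g(j, j, c) + j + l), g(g(c + l + l + l, b + j + j, c + j + l), g(b + c + l, c + l + l + l, g(j, c, b)), j))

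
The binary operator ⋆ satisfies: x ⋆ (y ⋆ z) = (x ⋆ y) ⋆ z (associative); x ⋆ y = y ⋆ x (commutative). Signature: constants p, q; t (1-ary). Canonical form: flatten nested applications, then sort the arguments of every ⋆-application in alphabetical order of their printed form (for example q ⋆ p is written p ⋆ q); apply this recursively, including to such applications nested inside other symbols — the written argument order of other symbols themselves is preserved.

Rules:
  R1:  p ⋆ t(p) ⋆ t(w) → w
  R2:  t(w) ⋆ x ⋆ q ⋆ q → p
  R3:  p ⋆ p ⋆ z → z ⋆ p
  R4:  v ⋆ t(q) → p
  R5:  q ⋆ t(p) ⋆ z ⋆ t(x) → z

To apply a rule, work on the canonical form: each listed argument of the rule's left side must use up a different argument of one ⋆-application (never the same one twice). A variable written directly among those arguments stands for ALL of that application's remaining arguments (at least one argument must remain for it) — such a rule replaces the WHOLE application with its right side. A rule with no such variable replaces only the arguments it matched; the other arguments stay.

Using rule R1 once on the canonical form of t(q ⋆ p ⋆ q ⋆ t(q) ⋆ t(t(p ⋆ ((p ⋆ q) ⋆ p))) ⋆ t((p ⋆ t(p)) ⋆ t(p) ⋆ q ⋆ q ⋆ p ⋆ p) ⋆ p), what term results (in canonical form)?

Canonical form:  t(p ⋆ p ⋆ q ⋆ q ⋆ t(p ⋆ p ⋆ p ⋆ q ⋆ q ⋆ t(p) ⋆ t(p)) ⋆ t(q) ⋆ t(t(p ⋆ p ⋆ p ⋆ q)))
Match R1:  consume p, t(p), t(p);  w := p
New term:  t(p ⋆ p ⋆ q ⋆ q ⋆ t(p ⋆ p ⋆ p ⋆ q ⋆ q) ⋆ t(q) ⋆ t(t(p ⋆ p ⋆ p ⋆ q)))

Answer: t(p ⋆ p ⋆ q ⋆ q ⋆ t(p ⋆ p ⋆ p ⋆ q ⋆ q) ⋆ t(q) ⋆ t(t(p ⋆ p ⋆ p ⋆ q)))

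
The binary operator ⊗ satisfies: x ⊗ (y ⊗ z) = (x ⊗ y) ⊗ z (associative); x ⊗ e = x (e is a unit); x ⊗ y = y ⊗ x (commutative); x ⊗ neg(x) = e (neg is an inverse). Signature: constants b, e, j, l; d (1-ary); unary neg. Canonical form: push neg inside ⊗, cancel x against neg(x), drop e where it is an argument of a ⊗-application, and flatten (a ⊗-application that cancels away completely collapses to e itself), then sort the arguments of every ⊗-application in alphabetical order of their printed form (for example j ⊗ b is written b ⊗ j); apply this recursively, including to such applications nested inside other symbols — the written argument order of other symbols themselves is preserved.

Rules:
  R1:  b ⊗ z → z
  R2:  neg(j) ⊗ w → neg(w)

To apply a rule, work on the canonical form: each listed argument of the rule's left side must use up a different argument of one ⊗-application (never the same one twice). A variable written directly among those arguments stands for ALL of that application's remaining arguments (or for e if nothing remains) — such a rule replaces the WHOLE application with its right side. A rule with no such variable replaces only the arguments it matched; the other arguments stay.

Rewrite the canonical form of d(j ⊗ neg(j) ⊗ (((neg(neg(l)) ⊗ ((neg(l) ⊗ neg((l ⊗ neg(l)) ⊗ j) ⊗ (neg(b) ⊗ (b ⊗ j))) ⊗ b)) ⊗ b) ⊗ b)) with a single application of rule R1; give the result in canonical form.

Canonical form:  d(b ⊗ b ⊗ b)
Match R1:  consume b;  z := b ⊗ b
Every leftover argument binds to the variable; the entire application is replaced.
Giving:  d(b ⊗ b)

Answer: d(b ⊗ b)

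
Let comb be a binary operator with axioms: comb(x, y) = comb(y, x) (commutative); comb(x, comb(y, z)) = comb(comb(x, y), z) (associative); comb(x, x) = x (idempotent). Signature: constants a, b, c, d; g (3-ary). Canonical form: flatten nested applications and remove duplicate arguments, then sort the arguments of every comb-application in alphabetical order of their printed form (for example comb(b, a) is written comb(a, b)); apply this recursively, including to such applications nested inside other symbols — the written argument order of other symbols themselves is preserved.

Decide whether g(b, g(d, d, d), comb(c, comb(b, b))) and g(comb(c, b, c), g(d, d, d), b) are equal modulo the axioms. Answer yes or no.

Answer: no — g(b, g(d, d, d), comb(b, c)) vs g(comb(b, c), g(d, d, d), b)

Derivation:
Left:  g(b, g(d, d, d), comb(c, comb(b, b)))
  Focus inside:  comb(c, comb(b, b))
  Merge nested applications:  comb(c, b, b)
  Drop duplicates:  drop duplicate b
  Order the arguments:  comb(b, c)
  Rebuild:  g(b, g(d, d, d), comb(b, c))
Right:  g(comb(c, b, c), g(d, d, d), b)
  Focus inside:  comb(c, b, c)
  Deduplicate:  drop duplicate c
  Order the arguments:  comb(b, c)
  Reassemble:  g(comb(b, c), g(d, d, d), b)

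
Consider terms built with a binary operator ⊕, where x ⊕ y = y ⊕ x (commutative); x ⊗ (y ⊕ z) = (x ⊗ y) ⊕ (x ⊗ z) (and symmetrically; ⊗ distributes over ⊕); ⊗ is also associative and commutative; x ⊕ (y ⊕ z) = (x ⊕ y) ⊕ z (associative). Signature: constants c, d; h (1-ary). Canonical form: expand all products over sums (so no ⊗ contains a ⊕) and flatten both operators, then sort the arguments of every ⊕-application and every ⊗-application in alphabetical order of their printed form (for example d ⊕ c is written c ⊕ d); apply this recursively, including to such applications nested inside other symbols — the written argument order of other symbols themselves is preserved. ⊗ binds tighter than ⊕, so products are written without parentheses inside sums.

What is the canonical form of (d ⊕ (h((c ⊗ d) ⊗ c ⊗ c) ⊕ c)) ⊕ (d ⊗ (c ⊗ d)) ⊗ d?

Flatten:  d ⊕ h(c ⊗ c ⊗ c ⊗ d) ⊕ c ⊕ c ⊗ d ⊗ d ⊗ d
Order the arguments:  c ⊕ c ⊗ d ⊗ d ⊗ d ⊕ d ⊕ h(c ⊗ c ⊗ c ⊗ d)

Answer: c ⊕ c ⊗ d ⊗ d ⊗ d ⊕ d ⊕ h(c ⊗ c ⊗ c ⊗ d)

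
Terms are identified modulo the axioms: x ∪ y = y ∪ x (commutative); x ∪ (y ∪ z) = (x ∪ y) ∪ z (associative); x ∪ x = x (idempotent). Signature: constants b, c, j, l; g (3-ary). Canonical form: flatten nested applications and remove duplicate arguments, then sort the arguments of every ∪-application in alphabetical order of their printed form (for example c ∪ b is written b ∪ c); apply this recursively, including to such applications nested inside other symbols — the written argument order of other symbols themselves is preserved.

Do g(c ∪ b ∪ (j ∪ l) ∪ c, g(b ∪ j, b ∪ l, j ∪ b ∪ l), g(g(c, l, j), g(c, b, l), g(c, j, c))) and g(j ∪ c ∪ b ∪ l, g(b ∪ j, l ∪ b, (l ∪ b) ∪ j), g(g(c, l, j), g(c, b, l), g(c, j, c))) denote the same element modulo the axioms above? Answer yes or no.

Left:  g(c ∪ b ∪ (j ∪ l) ∪ c, g(b ∪ j, b ∪ l, j ∪ b ∪ l), g(g(c, l, j), g(c, b, l), g(c, j, c)))
  Work inside:  c ∪ b ∪ (j ∪ l) ∪ c
  Merge nested applications:  c ∪ b ∪ j ∪ l ∪ c
  Idempotence:  drop duplicate c
  Sort arguments:  b ∪ c ∪ j ∪ l
  Rebuild:  g(b ∪ c ∪ j ∪ l, g(b ∪ j, b ∪ l, b ∪ j ∪ l), g(g(c, l, j), g(c, b, l), g(c, j, c)))
Right:  g(j ∪ c ∪ b ∪ l, g(b ∪ j, l ∪ b, (l ∪ b) ∪ j), g(g(c, l, j), g(c, b, l), g(c, j, c)))
  Focus inside:  (l ∪ b) ∪ j
  Un-nest:  l ∪ b ∪ j
  Sort arguments:  b ∪ j ∪ l
  Rebuild:  g(b ∪ c ∪ j ∪ l, g(b ∪ j, b ∪ l, b ∪ j ∪ l), g(g(c, l, j), g(c, b, l), g(c, j, c)))

Answer: yes — both canonical forms are g(b ∪ c ∪ j ∪ l, g(b ∪ j, b ∪ l, b ∪ j ∪ l), g(g(c, l, j), g(c, b, l), g(c, j, c)))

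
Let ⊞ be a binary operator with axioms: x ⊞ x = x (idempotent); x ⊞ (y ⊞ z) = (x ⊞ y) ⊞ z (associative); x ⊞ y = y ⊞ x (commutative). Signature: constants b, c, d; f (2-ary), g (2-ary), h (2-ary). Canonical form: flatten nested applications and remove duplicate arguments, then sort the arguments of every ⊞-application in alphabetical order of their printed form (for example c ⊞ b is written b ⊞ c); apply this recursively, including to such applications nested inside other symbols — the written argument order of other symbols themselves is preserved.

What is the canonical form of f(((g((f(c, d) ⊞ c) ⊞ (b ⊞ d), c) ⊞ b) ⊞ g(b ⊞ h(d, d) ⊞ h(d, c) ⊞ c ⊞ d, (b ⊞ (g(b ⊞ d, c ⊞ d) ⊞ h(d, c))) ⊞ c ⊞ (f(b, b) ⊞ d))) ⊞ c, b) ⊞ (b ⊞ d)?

Un-nest:  f(((g((f(c, d) ⊞ c) ⊞ (b ⊞ d), c) ⊞ b) ⊞ g(b ⊞ h(d, d) ⊞ h(d, c) ⊞ c ⊞ d, (b ⊞ (g(b ⊞ d, c ⊞ d) ⊞ h(d, c))) ⊞ c ⊞ (f(b, b) ⊞ d))) ⊞ c, b) ⊞ b ⊞ d
Canonicalize subterm:  f(((g((f(c, d) ⊞ c) ⊞ (b ⊞ d), c) ⊞ b) ⊞ g(b ⊞ h(d, d) ⊞ h(d, c) ⊞ c ⊞ d, (b ⊞ (g(b ⊞ d, c ⊞ d) ⊞ h(d, c))) ⊞ c ⊞ (f(b, b) ⊞ d))) ⊞ c, b)  →  f(b ⊞ c ⊞ g(b ⊞ c ⊞ d ⊞ f(c, d), c) ⊞ g(b ⊞ c ⊞ d ⊞ h(d, c) ⊞ h(d, d), b ⊞ c ⊞ d ⊞ f(b, b) ⊞ g(b ⊞ d, c ⊞ d) ⊞ h(d, c)), b)
Sort arguments:  b ⊞ d ⊞ f(b ⊞ c ⊞ g(b ⊞ c ⊞ d ⊞ f(c, d), c) ⊞ g(b ⊞ c ⊞ d ⊞ h(d, c) ⊞ h(d, d), b ⊞ c ⊞ d ⊞ f(b, b) ⊞ g(b ⊞ d, c ⊞ d) ⊞ h(d, c)), b)

Answer: b ⊞ d ⊞ f(b ⊞ c ⊞ g(b ⊞ c ⊞ d ⊞ f(c, d), c) ⊞ g(b ⊞ c ⊞ d ⊞ h(d, c) ⊞ h(d, d), b ⊞ c ⊞ d ⊞ f(b, b) ⊞ g(b ⊞ d, c ⊞ d) ⊞ h(d, c)), b)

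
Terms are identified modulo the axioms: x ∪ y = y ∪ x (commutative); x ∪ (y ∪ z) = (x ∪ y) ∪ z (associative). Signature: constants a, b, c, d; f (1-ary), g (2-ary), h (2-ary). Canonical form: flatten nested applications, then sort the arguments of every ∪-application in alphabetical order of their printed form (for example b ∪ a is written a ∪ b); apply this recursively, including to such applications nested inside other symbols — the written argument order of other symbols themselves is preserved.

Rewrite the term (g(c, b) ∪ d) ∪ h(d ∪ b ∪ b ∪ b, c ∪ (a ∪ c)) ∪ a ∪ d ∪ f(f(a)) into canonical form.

Un-nest:  g(c, b) ∪ d ∪ h(d ∪ b ∪ b ∪ b, c ∪ (a ∪ c)) ∪ a ∪ d ∪ f(f(a))
Canonicalize subterm:  h(d ∪ b ∪ b ∪ b, c ∪ (a ∪ c))  →  h(b ∪ b ∪ b ∪ d, a ∪ c ∪ c)
Sort:  a ∪ d ∪ d ∪ f(f(a)) ∪ g(c, b) ∪ h(b ∪ b ∪ b ∪ d, a ∪ c ∪ c)

Answer: a ∪ d ∪ d ∪ f(f(a)) ∪ g(c, b) ∪ h(b ∪ b ∪ b ∪ d, a ∪ c ∪ c)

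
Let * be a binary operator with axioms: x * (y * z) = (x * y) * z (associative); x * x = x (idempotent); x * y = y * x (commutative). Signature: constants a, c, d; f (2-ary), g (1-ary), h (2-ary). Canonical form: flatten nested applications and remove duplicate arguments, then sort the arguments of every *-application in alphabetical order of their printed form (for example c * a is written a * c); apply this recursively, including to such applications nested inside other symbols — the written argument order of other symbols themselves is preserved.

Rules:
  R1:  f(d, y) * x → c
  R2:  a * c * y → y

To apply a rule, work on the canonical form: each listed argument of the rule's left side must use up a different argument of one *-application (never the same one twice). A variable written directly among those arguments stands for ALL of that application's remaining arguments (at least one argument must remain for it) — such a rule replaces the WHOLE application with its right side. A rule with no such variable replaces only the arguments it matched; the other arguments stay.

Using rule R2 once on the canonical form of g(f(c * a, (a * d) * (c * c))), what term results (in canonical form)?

Answer: g(f(a * c, d))

Derivation:
Canonical form:  g(f(a * c, a * c * d))
R2 matches:  uses a, c;  y := d
Every leftover argument binds to the variable; the entire application is replaced.
Giving:  g(f(a * c, d))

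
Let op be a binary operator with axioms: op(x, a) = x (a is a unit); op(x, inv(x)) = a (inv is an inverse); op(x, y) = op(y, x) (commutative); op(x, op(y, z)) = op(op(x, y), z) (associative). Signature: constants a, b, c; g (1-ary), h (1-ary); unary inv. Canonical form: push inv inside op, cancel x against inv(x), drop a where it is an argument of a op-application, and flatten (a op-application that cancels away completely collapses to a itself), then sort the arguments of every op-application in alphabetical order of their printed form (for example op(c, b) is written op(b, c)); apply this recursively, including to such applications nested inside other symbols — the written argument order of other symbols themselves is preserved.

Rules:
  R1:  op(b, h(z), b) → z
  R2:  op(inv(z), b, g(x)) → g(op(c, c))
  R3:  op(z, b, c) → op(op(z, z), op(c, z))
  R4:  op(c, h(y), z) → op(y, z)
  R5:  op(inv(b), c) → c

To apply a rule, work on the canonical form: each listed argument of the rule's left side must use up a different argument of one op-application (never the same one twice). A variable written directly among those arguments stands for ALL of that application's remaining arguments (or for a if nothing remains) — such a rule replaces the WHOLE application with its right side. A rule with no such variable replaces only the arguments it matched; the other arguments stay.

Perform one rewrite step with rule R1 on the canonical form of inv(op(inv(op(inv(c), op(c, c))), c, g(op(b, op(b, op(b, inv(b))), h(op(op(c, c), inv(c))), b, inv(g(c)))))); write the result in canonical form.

Answer: inv(g(op(b, c, inv(g(c)))))

Derivation:
Canonical form:  inv(g(op(b, b, b, h(c), inv(g(c)))))
R1 matches:  uses b, b, h(c);  z := c
Result:  inv(g(op(b, c, inv(g(c)))))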